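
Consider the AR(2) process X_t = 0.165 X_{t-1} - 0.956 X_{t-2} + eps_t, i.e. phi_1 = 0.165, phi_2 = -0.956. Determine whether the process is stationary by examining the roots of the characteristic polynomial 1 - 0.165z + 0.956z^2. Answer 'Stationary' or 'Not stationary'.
\text{Stationary}

The AR(p) characteristic polynomial is P(z) = 1 - 0.165z + 0.956z^2.
Stationarity requires all roots to lie outside the unit circle, i.e. |z| > 1 for every root.
Set 1 + (-0.165) z + (0.956) z^2 = 0, i.e. a z^2 + b z + c = 0 with a = 0.956, b = -0.165, c = 1.
Discriminant D = b^2 - 4ac = (-0.165)^2 - 4*(0.956)*1 = 0.027225 - (3.824) = -3.796775.
D < 0, so the roots are the complex-conjugate pair z = (-b +/- i sqrt(-D)) / (2a) = 0.0863 +/- 1.0191i.
For a conjugate pair |z|^2 = z * conj(z) = (product of roots) = c/a = 1/(0.956) = 1.046025, so |z| = sqrt(1.046025) = 1.0228 for both roots.
Moduli of all roots: 1.0228, 1.0228.
All moduli strictly greater than 1? Yes.
Verdict: Stationary.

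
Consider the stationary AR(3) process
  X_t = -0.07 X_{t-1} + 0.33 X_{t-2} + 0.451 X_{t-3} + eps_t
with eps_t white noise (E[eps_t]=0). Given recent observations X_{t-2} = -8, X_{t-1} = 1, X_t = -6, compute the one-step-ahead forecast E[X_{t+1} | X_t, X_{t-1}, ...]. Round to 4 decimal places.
E[X_{t+1} \mid \mathcal F_t] = -2.8580

For an AR(p) model X_t = c + sum_i phi_i X_{t-i} + eps_t, the
one-step-ahead conditional mean is
  E[X_{t+1} | X_t, ...] = c + sum_i phi_i X_{t+1-i}.
Substitute known values:
  E[X_{t+1} | ...] = (-0.07) * (-6) + (0.33) * (1) + (0.451) * (-8)
                   = -2.8580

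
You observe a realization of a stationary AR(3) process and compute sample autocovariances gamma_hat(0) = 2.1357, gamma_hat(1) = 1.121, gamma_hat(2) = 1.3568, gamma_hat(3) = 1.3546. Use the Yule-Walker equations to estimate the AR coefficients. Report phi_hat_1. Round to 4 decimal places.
\hat\phi_{1} = 0.0770

The Yule-Walker equations for an AR(p) process read, in matrix form,
  Gamma_p phi = r_p,   with   (Gamma_p)_{ij} = gamma(|i - j|),
                       (r_p)_i = gamma(i),   i,j = 1..p.
Substitute the sample gammas (Toeplitz matrix and right-hand side of size 3):
  Gamma_p = [[2.1357, 1.121, 1.3568], [1.121, 2.1357, 1.121], [1.3568, 1.121, 2.1357]]
  r_p     = [1.121, 1.3568, 1.3546]
Written out (R1..R3):
  (R1) 2.1357 phi_1 + 1.121 phi_2 + 1.3568 phi_3 = 1.121
  (R2) 1.121 phi_1 + 2.1357 phi_2 + 1.121 phi_3 = 1.3568
  (R3) 1.3568 phi_1 + 1.121 phi_2 + 2.1357 phi_3 = 1.3546
Gaussian elimination:
  R2 <- R2 - (1.121/2.1357) R1 = R2 - (0.524886) R1:  1.547302 phi_2 + 0.408834 phi_3 = 0.768402
  R3 <- R3 - (1.3568/2.1357) R1 = R3 - (0.635295) R1:  0.408834 phi_2 + 1.273731 phi_3 = 0.642434
  R3 <- R3 - (0.408834/1.547302) R2 = R3 - (0.264224) R2:  1.165708 phi_3 = 0.439404
Back-substitution:
  phi_hat_3 = 0.439404 / 1.165708 = 0.376942
  phi_hat_2 = (0.768402 - (0.408834)(0.376942)) / 1.547302 = 0.397011
  phi_hat_1 = (1.121 - (1.121)(0.397011) - (1.3568)(0.376942)) / 2.1357 = 0.077032
So phi_hat = [0.0770, 0.3970, 0.3769].
Therefore phi_hat_1 = 0.0770.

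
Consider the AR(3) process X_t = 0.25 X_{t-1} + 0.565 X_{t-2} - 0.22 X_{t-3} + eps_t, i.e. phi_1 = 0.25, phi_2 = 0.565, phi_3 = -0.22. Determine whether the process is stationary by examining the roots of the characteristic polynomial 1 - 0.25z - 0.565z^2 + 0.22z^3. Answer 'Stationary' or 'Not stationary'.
\text{Stationary}

The AR(p) characteristic polynomial is P(z) = 1 - 0.25z - 0.565z^2 + 0.22z^3.
Stationarity requires all roots to lie outside the unit circle, i.e. |z| > 1 for every root.
Degree 3: look for a simple real root z0 first, then factor out (1 - z/z0) and solve the remaining quadratic.
Testing z0 = 2: P(2) = 1 + (-0.25)(2) + (-0.565)(2)^2 + (0.22)(2)^3
  = 1 + (-0.5) + (-2.26) + (1.76) = 0.  So z_0 = 2 is a root, |z_0| = 2.
Divide out the factor (1 - 0.5 z) = (1 - z/z0) (since 1/z0 = 0.5):
  P(z) = (1 - 0.5 z)(1 + (0.25) z + (-0.44) z^2)
  [check: z-coef 0.25 - (0.5) = -0.25; z^2-coef -0.44 - (0.5)(0.25) = -0.565; z^3-coef -(0.5)(-0.44) = 0.22.]
Remaining roots from the quadratic factor 1 + (0.25) z + (-0.44) z^2:
  Set 1 + (0.25) z + (-0.44) z^2 = 0, i.e. a z^2 + b z + c = 0 with a = -0.44, b = 0.25, c = 1.
  Discriminant D = b^2 - 4ac = (0.25)^2 - 4*(-0.44)*1 = 0.0625 - (-1.76) = 1.8225.
  D >= 0, so the roots are real: z = (-b +/- sqrt(D)) / (2a) = (-0.25 +/- 1.35) / (-0.88).
    z_1 = (-0.25 + 1.35) / (-0.88) = -1.25,   |z_1| = 1.25.
    z_2 = (-0.25 - 1.35) / (-0.88) = 1.8182,   |z_2| = 1.8182.
Moduli of all roots: 2.0000, 1.2500, 1.8182.
All moduli strictly greater than 1? Yes.
Verdict: Stationary.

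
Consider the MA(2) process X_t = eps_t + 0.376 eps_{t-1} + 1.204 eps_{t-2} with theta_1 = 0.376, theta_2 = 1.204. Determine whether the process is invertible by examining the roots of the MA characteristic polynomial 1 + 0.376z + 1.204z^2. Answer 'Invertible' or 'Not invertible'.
\text{Not invertible}

The MA(q) characteristic polynomial is P(z) = 1 + 0.376z + 1.204z^2.
Invertibility requires all roots to lie outside the unit circle, i.e. |z| > 1 for every root.
Set 1 + (0.376) z + (1.204) z^2 = 0, i.e. a z^2 + b z + c = 0 with a = 1.204, b = 0.376, c = 1.
Discriminant D = b^2 - 4ac = (0.376)^2 - 4*(1.204)*1 = 0.141376 - (4.816) = -4.674624.
D < 0, so the roots are the complex-conjugate pair z = (-b +/- i sqrt(-D)) / (2a) = -0.1561 +/- 0.8979i.
For a conjugate pair |z|^2 = z * conj(z) = (product of roots) = c/a = 1/(1.204) = 0.830565, so |z| = sqrt(0.830565) = 0.9114 for both roots.
Moduli of all roots: 0.9114, 0.9114.
All moduli strictly greater than 1? No.
Verdict: Not invertible.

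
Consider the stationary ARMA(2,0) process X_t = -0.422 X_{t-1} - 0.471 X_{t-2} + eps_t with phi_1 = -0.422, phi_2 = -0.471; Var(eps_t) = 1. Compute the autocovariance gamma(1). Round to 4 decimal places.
\gamma(1) = -0.4017

Multiply the model equation by X_{t-k} and take expectations. With theta_0 = psi_0 = 1 and psi_j the MA(infinity) weights, this gives
  gamma(k) - sum_i phi_i gamma(k-i) = c_k,
  c_k = sigma^2 * sum_{j=k..q} theta_j psi_{j-k}   (c_k = 0 for k > q),
using gamma(-m) = gamma(m).
Pure AR (q = 0): c_0 = sigma^2 = 1, c_k = 0 for k >= 1.
Equations for k = 0, 1, 2 (AR order 2, c_2 = 0):
  (E0) gamma(0) = phi_1 gamma(1) + phi_2 gamma(2) + c_0
  (E1) gamma(1) = phi_1 gamma(0) + phi_2 gamma(1) + c_1
  (E2) gamma(2) = phi_1 gamma(1) + phi_2 gamma(0)
From (E1): gamma(1) = A gamma(0) + B with
  A = phi_1 / (1 - phi_2) = -0.422 / 1.471 = -0.28688,   B = c_1 / (1 - phi_2) = 0 / 1.471 = 0.
Insert (E2) into (E0): gamma(0) (1 - phi_2^2) = phi_1 (1 + phi_2) gamma(1) + c_0.
  phi_1 (1 + phi_2) = (-0.422)(0.529) = -0.223238,   1 - phi_2^2 = 0.778159.
Replace gamma(1) by A gamma(0) + B and collect gamma(0):
  gamma(0) [0.778159 - (-0.223238)(-0.28688)] = c_0 = 1
  gamma(0) * 0.714117 = 1
  gamma(0) = 1 / 0.714117 = 1.400332.
  gamma(1) = A gamma(0) = (-0.28688)(1.400332) = -0.401727.
Therefore gamma(1) = -0.4017 (to 4 decimal places).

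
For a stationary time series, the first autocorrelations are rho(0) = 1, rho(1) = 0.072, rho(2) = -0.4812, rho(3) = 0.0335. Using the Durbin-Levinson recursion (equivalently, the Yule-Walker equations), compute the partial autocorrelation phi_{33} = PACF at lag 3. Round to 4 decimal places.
\phi_{33} = 0.1589

The PACF at lag k is phi_{kk}, the last component of the solution
to the Yule-Walker system G_k phi = r_k where
  (G_k)_{ij} = rho(|i - j|), (r_k)_i = rho(i), i,j = 1..k.
Equivalently, Durbin-Levinson gives phi_{kk} iteratively:
  phi_{11} = rho(1)
  phi_{kk} = [rho(k) - sum_{j=1..k-1} phi_{k-1,j} rho(k-j)]
            / [1 - sum_{j=1..k-1} phi_{k-1,j} rho(j)],
  phi_{k,j} = phi_{k-1,j} - phi_{kk} phi_{k-1,k-j},  j = 1..k-1.
Step k = 1:
  phi_11 = rho(1) = 0.072.
Step k = 2:
  phi_22 = [rho(2) - phi_11 rho(1)] / [1 - phi_11 rho(1)] = [-0.4812 - (0.072)(0.072)] / [1 - (0.072)(0.072)]
         = -0.486384 / 0.994816 = -0.488919.
  Update: phi_21 = phi_11 - phi_22 phi_11 = 0.072 - (-0.488919)(0.072) = 0.107202.
Step k = 3:
  phi_33 = [rho(3) - phi_21 rho(2) - phi_22 rho(1)] / [1 - phi_21 rho(1) - phi_22 rho(2)]
    numerator   = 0.0335 - (0.107202)(-0.4812) - (-0.488919)(0.072) = 0.1202878
    denominator = 1 - (0.107202)(0.072) - (-0.488919)(-0.4812) = 0.75701384
  phi_33 = 0.1202878 / 0.75701384 = 0.1589.
Therefore phi_{33} = 0.1589.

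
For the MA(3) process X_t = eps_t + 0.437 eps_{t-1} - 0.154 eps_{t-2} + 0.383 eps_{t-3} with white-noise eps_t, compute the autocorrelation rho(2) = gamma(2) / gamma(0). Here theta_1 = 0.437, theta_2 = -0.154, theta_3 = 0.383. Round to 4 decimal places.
\rho(2) = 0.0098

For an MA(q) process with theta_0 = 1, the autocovariance is
  gamma(k) = sigma^2 * sum_{i=0..q-k} theta_i * theta_{i+k},
and rho(k) = gamma(k) / gamma(0). Sigma^2 cancels.
  numerator   = (1)*(-0.154) + (0.437)*(0.383) = 0.013371.
  denominator = (1)^2 + (0.437)^2 + (-0.154)^2 + (0.383)^2 = 1.361374.
  rho(2) = 0.013371 / 1.361374 = 0.0098.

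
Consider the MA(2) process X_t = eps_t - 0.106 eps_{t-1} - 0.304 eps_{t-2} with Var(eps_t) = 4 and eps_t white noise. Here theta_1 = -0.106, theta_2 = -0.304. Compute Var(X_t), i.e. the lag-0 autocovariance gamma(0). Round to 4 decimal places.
\gamma(0) = 4.4146

For an MA(q) process X_t = eps_t + sum_i theta_i eps_{t-i} with
Var(eps_t) = sigma^2, the variance is
  gamma(0) = sigma^2 * (1 + sum_i theta_i^2).
  sum_i theta_i^2 = (-0.106)^2 + (-0.304)^2 = 0.011236 + 0.092416 = 0.103652.
  gamma(0) = 4 * (1 + 0.103652) = 4 * 1.103652 = 4.414608, which rounds to 4.4146.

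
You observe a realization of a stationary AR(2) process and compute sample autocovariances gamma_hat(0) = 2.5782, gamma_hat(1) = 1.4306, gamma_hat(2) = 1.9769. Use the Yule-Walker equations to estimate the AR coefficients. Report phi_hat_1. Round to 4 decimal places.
\hat\phi_{1} = 0.1870

The Yule-Walker equations for an AR(p) process read, in matrix form,
  Gamma_p phi = r_p,   with   (Gamma_p)_{ij} = gamma(|i - j|),
                       (r_p)_i = gamma(i),   i,j = 1..p.
Substitute the sample gammas (Toeplitz matrix and right-hand side of size 2):
  Gamma_p = [[2.5782, 1.4306], [1.4306, 2.5782]]
  r_p     = [1.4306, 1.9769]
Written out:
  2.5782 phi_1 + 1.4306 phi_2 = 1.4306
  1.4306 phi_1 + 2.5782 phi_2 = 1.9769
Solve by Cramer's rule:
  det = gamma(0)^2 - gamma(1)^2 = (2.5782)^2 - (1.4306)^2 = 6.64711524 - 2.04661636 = 4.60049888
  phi_hat_1 = [gamma(1) gamma(0) - gamma(1) gamma(2)] / det = [(1.4306)(2.5782) - (1.4306)(1.9769)] / 4.60049888 = 0.86021978 / 4.60049888 = 0.187
  phi_hat_2 = [gamma(0) gamma(2) - gamma(1)^2] / det = [(2.5782)(1.9769) - (1.4306)^2] / 4.60049888 = 3.05022722 / 4.60049888 = 0.663
So phi_hat = [0.1870, 0.6630].
Therefore phi_hat_1 = 0.1870.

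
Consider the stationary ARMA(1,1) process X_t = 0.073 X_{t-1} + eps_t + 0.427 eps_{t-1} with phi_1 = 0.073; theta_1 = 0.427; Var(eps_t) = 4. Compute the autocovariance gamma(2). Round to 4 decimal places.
\gamma(2) = 0.1514

Multiply the model equation by X_{t-k} and take expectations. With theta_0 = psi_0 = 1 and psi_j the MA(infinity) weights, this gives
  gamma(k) - sum_i phi_i gamma(k-i) = c_k,
  c_k = sigma^2 * sum_{j=k..q} theta_j psi_{j-k}   (c_k = 0 for k > q),
using gamma(-m) = gamma(m).
psi-weights needed (psi_j = theta_j + sum_i phi_i psi_{j-i}):
  psi_1 = theta_1 + phi_1 = 0.427 + (0.073) = 0.5
Right-hand sides:
  c_0 = sigma^2 (1 + theta_1 psi_1) = 4 * (1 + (0.427)(0.5)) = 4 * 1.2135 = 4.854
  c_1 = sigma^2 theta_1 = 4 * (0.427) = 1.708
  c_2 = 0
Equations for k = 0 and k = 1 (AR order 1):
  gamma(0) = phi_1 gamma(1) + c_0
  gamma(1) = phi_1 gamma(0) + c_1
Substituting the second into the first: gamma(0) (1 - phi_1^2) = c_0 + phi_1 c_1, so
  gamma(0) = (c_0 + phi_1 c_1) / (1 - phi_1^2) = (4.854 + (0.073)(1.708)) / (1 - (0.073)^2) = 4.978684 / 0.994671 = 5.005358.
  gamma(1) = phi_1 gamma(0) + c_1 = (0.073)(5.005358) + (1.708) = 2.073391.
For k = 2 (> q): gamma(2) = phi_1 gamma(1) = (0.073)(2.073391) = 0.151358.
Therefore gamma(2) = 0.1514 (to 4 decimal places).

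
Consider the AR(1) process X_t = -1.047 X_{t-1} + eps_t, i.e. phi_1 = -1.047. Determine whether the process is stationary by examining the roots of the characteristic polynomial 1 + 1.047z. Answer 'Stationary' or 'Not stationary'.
\text{Not stationary}

The AR(p) characteristic polynomial is P(z) = 1 + 1.047z.
Stationarity requires all roots to lie outside the unit circle, i.e. |z| > 1 for every root.
This is linear in z: 1 + (1.047) z = 0  =>  z = -1/(1.047) = -0.95511,  |z| = 0.95511.
Moduli of all roots: 0.9551.
All moduli strictly greater than 1? No.
Verdict: Not stationary.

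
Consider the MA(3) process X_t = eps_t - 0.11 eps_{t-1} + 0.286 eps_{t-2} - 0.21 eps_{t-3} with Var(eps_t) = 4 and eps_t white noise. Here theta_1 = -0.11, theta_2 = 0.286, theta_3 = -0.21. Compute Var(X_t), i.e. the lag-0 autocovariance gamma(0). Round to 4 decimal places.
\gamma(0) = 4.5520

For an MA(q) process X_t = eps_t + sum_i theta_i eps_{t-i} with
Var(eps_t) = sigma^2, the variance is
  gamma(0) = sigma^2 * (1 + sum_i theta_i^2).
  sum_i theta_i^2 = (-0.11)^2 + (0.286)^2 + (-0.21)^2 = 0.0121 + 0.081796 + 0.0441 = 0.137996.
  gamma(0) = 4 * (1 + 0.137996) = 4 * 1.137996 = 4.551984, which rounds to 4.5520.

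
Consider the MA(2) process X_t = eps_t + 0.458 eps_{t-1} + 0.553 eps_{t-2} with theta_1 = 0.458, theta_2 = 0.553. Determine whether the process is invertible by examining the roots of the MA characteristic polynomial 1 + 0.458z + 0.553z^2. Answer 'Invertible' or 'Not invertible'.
\text{Invertible}

The MA(q) characteristic polynomial is P(z) = 1 + 0.458z + 0.553z^2.
Invertibility requires all roots to lie outside the unit circle, i.e. |z| > 1 for every root.
Set 1 + (0.458) z + (0.553) z^2 = 0, i.e. a z^2 + b z + c = 0 with a = 0.553, b = 0.458, c = 1.
Discriminant D = b^2 - 4ac = (0.458)^2 - 4*(0.553)*1 = 0.209764 - (2.212) = -2.002236.
D < 0, so the roots are the complex-conjugate pair z = (-b +/- i sqrt(-D)) / (2a) = -0.4141 +/- 1.2794i.
For a conjugate pair |z|^2 = z * conj(z) = (product of roots) = c/a = 1/(0.553) = 1.808318, so |z| = sqrt(1.808318) = 1.3447 for both roots.
Moduli of all roots: 1.3447, 1.3447.
All moduli strictly greater than 1? Yes.
Verdict: Invertible.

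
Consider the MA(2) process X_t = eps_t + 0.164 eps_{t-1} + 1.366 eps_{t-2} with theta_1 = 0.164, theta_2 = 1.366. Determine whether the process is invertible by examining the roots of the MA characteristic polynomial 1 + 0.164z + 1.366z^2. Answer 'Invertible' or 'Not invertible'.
\text{Not invertible}

The MA(q) characteristic polynomial is P(z) = 1 + 0.164z + 1.366z^2.
Invertibility requires all roots to lie outside the unit circle, i.e. |z| > 1 for every root.
Set 1 + (0.164) z + (1.366) z^2 = 0, i.e. a z^2 + b z + c = 0 with a = 1.366, b = 0.164, c = 1.
Discriminant D = b^2 - 4ac = (0.164)^2 - 4*(1.366)*1 = 0.026896 - (5.464) = -5.437104.
D < 0, so the roots are the complex-conjugate pair z = (-b +/- i sqrt(-D)) / (2a) = -0.06 +/- 0.8535i.
For a conjugate pair |z|^2 = z * conj(z) = (product of roots) = c/a = 1/(1.366) = 0.732064, so |z| = sqrt(0.732064) = 0.8556 for both roots.
Moduli of all roots: 0.8556, 0.8556.
All moduli strictly greater than 1? No.
Verdict: Not invertible.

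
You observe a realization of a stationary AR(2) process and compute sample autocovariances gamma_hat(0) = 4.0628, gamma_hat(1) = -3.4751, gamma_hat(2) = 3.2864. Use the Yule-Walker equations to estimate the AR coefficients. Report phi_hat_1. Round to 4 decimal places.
\hat\phi_{1} = -0.6090

The Yule-Walker equations for an AR(p) process read, in matrix form,
  Gamma_p phi = r_p,   with   (Gamma_p)_{ij} = gamma(|i - j|),
                       (r_p)_i = gamma(i),   i,j = 1..p.
Substitute the sample gammas (Toeplitz matrix and right-hand side of size 2):
  Gamma_p = [[4.0628, -3.4751], [-3.4751, 4.0628]]
  r_p     = [-3.4751, 3.2864]
Written out:
  4.0628 phi_1 - 3.4751 phi_2 = -3.4751
  -3.4751 phi_1 + 4.0628 phi_2 = 3.2864
Solve by Cramer's rule:
  det = gamma(0)^2 - gamma(1)^2 = (4.0628)^2 - (-3.4751)^2 = 16.50634384 - 12.07632001 = 4.43002383
  phi_hat_1 = [gamma(1) gamma(0) - gamma(1) gamma(2)] / det = [(-3.4751)(4.0628) - (-3.4751)(3.2864)] / 4.43002383 = -2.69806764 / 4.43002383 = -0.609
  phi_hat_2 = [gamma(0) gamma(2) - gamma(1)^2] / det = [(4.0628)(3.2864) - (-3.4751)^2] / 4.43002383 = 1.27566591 / 4.43002383 = 0.288
So phi_hat = [-0.6090, 0.2880].
Therefore phi_hat_1 = -0.6090.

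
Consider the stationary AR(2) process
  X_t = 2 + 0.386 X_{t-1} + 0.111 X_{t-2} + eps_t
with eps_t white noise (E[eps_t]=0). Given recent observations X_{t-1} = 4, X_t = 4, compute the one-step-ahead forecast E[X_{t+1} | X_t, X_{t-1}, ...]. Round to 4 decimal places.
E[X_{t+1} \mid \mathcal F_t] = 3.9880

For an AR(p) model X_t = c + sum_i phi_i X_{t-i} + eps_t, the
one-step-ahead conditional mean is
  E[X_{t+1} | X_t, ...] = c + sum_i phi_i X_{t+1-i}.
Substitute known values:
  E[X_{t+1} | ...] = 2 + (0.386) * (4) + (0.111) * (4)
                   = 3.9880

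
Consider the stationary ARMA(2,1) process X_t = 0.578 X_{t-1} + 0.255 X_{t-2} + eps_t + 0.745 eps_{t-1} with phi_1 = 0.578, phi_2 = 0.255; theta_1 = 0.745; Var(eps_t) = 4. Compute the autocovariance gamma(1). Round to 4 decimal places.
\gamma(1) = 26.6048

Multiply the model equation by X_{t-k} and take expectations. With theta_0 = psi_0 = 1 and psi_j the MA(infinity) weights, this gives
  gamma(k) - sum_i phi_i gamma(k-i) = c_k,
  c_k = sigma^2 * sum_{j=k..q} theta_j psi_{j-k}   (c_k = 0 for k > q),
using gamma(-m) = gamma(m).
psi-weights needed (psi_j = theta_j + sum_i phi_i psi_{j-i}):
  psi_1 = theta_1 + phi_1 = 0.745 + (0.578) = 1.323
Right-hand sides:
  c_0 = sigma^2 (1 + theta_1 psi_1) = 4 * (1 + (0.745)(1.323)) = 4 * 1.985635 = 7.94254
  c_1 = sigma^2 theta_1 = 4 * (0.745) = 2.98
  c_2 = 0
Equations for k = 0, 1, 2 (AR order 2, c_2 = 0):
  (E0) gamma(0) = phi_1 gamma(1) + phi_2 gamma(2) + c_0
  (E1) gamma(1) = phi_1 gamma(0) + phi_2 gamma(1) + c_1
  (E2) gamma(2) = phi_1 gamma(1) + phi_2 gamma(0)
From (E1): gamma(1) = A gamma(0) + B with
  A = phi_1 / (1 - phi_2) = 0.578 / 0.745 = 0.775839,   B = c_1 / (1 - phi_2) = 2.98 / 0.745 = 4.
Insert (E2) into (E0): gamma(0) (1 - phi_2^2) = phi_1 (1 + phi_2) gamma(1) + c_0.
  phi_1 (1 + phi_2) = (0.578)(1.255) = 0.72539,   1 - phi_2^2 = 0.934975.
Replace gamma(1) by A gamma(0) + B and collect gamma(0):
  gamma(0) [0.934975 - (0.72539)(0.775839)] = (0.72539)(4) + 7.94254
  gamma(0) * 0.372189 = 10.8441
  gamma(0) = 10.8441 / 0.372189 = 29.135988.
  gamma(1) = A gamma(0) + B = (0.775839)(29.135988) + (4) = 26.604833.
Therefore gamma(1) = 26.6048 (to 4 decimal places).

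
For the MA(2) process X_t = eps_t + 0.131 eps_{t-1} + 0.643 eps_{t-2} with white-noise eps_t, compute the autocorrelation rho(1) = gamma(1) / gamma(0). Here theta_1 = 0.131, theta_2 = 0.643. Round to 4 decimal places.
\rho(1) = 0.1504

For an MA(q) process with theta_0 = 1, the autocovariance is
  gamma(k) = sigma^2 * sum_{i=0..q-k} theta_i * theta_{i+k},
and rho(k) = gamma(k) / gamma(0). Sigma^2 cancels.
  numerator   = (1)*(0.131) + (0.131)*(0.643) = 0.215233.
  denominator = (1)^2 + (0.131)^2 + (0.643)^2 = 1.43061.
  rho(1) = 0.215233 / 1.43061 = 0.1504.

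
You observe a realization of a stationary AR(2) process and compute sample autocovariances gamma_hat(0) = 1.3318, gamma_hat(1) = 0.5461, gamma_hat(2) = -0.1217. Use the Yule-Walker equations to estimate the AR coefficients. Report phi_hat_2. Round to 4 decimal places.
\hat\phi_{2} = -0.3120

The Yule-Walker equations for an AR(p) process read, in matrix form,
  Gamma_p phi = r_p,   with   (Gamma_p)_{ij} = gamma(|i - j|),
                       (r_p)_i = gamma(i),   i,j = 1..p.
Substitute the sample gammas (Toeplitz matrix and right-hand side of size 2):
  Gamma_p = [[1.3318, 0.5461], [0.5461, 1.3318]]
  r_p     = [0.5461, -0.1217]
Written out:
  1.3318 phi_1 + 0.5461 phi_2 = 0.5461
  0.5461 phi_1 + 1.3318 phi_2 = -0.1217
Solve by Cramer's rule:
  det = gamma(0)^2 - gamma(1)^2 = (1.3318)^2 - (0.5461)^2 = 1.77369124 - 0.29822521 = 1.47546603
  phi_hat_1 = [gamma(1) gamma(0) - gamma(1) gamma(2)] / det = [(0.5461)(1.3318) - (0.5461)(-0.1217)] / 1.47546603 = 0.79375635 / 1.47546603 = 0.538
  phi_hat_2 = [gamma(0) gamma(2) - gamma(1)^2] / det = [(1.3318)(-0.1217) - (0.5461)^2] / 1.47546603 = -0.46030527 / 1.47546603 = -0.312
So phi_hat = [0.5380, -0.3120].
Therefore phi_hat_2 = -0.3120.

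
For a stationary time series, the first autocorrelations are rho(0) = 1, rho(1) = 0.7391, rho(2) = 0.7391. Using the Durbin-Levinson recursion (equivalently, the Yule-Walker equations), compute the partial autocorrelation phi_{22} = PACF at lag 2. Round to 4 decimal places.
\phi_{22} = 0.4250

The PACF at lag k is phi_{kk}, the last component of the solution
to the Yule-Walker system G_k phi = r_k where
  (G_k)_{ij} = rho(|i - j|), (r_k)_i = rho(i), i,j = 1..k.
Equivalently, Durbin-Levinson gives phi_{kk} iteratively:
  phi_{11} = rho(1)
  phi_{kk} = [rho(k) - sum_{j=1..k-1} phi_{k-1,j} rho(k-j)]
            / [1 - sum_{j=1..k-1} phi_{k-1,j} rho(j)],
  phi_{k,j} = phi_{k-1,j} - phi_{kk} phi_{k-1,k-j},  j = 1..k-1.
Step k = 1:
  phi_11 = rho(1) = 0.7391.
Step k = 2:
  phi_22 = [rho(2) - phi_11 rho(1)] / [1 - phi_11 rho(1)] = [0.7391 - (0.7391)(0.7391)] / [1 - (0.7391)(0.7391)]
         = 0.19283119 / 0.45373119 = 0.425.
Therefore phi_{22} = 0.4250.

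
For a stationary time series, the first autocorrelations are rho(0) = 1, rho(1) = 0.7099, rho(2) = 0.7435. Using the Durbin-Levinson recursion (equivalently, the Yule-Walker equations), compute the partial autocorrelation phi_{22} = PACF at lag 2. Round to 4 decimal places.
\phi_{22} = 0.4829

The PACF at lag k is phi_{kk}, the last component of the solution
to the Yule-Walker system G_k phi = r_k where
  (G_k)_{ij} = rho(|i - j|), (r_k)_i = rho(i), i,j = 1..k.
Equivalently, Durbin-Levinson gives phi_{kk} iteratively:
  phi_{11} = rho(1)
  phi_{kk} = [rho(k) - sum_{j=1..k-1} phi_{k-1,j} rho(k-j)]
            / [1 - sum_{j=1..k-1} phi_{k-1,j} rho(j)],
  phi_{k,j} = phi_{k-1,j} - phi_{kk} phi_{k-1,k-j},  j = 1..k-1.
Step k = 1:
  phi_11 = rho(1) = 0.7099.
Step k = 2:
  phi_22 = [rho(2) - phi_11 rho(1)] / [1 - phi_11 rho(1)] = [0.7435 - (0.7099)(0.7099)] / [1 - (0.7099)(0.7099)]
         = 0.23954199 / 0.49604199 = 0.4829.
Therefore phi_{22} = 0.4829.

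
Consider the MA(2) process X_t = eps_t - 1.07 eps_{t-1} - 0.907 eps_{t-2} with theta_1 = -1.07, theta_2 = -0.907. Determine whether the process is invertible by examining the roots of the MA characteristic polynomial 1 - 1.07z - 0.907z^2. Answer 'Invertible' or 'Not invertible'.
\text{Not invertible}

The MA(q) characteristic polynomial is P(z) = 1 - 1.07z - 0.907z^2.
Invertibility requires all roots to lie outside the unit circle, i.e. |z| > 1 for every root.
Set 1 + (-1.07) z + (-0.907) z^2 = 0, i.e. a z^2 + b z + c = 0 with a = -0.907, b = -1.07, c = 1.
Discriminant D = b^2 - 4ac = (-1.07)^2 - 4*(-0.907)*1 = 1.1449 - (-3.628) = 4.7729.
D >= 0, so the roots are real: z = (-b +/- sqrt(D)) / (2a) = (1.07 +/- 2.184697) / (-1.814).
  z_1 = (1.07 + 2.184697) / (-1.814) = -1.7942,   |z_1| = 1.7942.
  z_2 = (1.07 - 2.184697) / (-1.814) = 0.6145,   |z_2| = 0.6145.
Moduli of all roots: 1.7942, 0.6145.
All moduli strictly greater than 1? No.
Verdict: Not invertible.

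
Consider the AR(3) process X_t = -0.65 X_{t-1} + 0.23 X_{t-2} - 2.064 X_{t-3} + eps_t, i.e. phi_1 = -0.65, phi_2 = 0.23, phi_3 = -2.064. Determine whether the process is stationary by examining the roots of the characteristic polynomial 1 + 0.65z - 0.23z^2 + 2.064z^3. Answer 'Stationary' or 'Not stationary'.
\text{Not stationary}

The AR(p) characteristic polynomial is P(z) = 1 + 0.65z - 0.23z^2 + 2.064z^3.
Stationarity requires all roots to lie outside the unit circle, i.e. |z| > 1 for every root.
Degree 3: look for a simple real root z0 first, then factor out (1 - z/z0) and solve the remaining quadratic.
Testing z0 = -0.625: P(-0.625) = 1 + (0.65)(-0.625) + (-0.23)(-0.625)^2 + (2.064)(-0.625)^3
  = 1 + (-0.40625) + (-0.089844) + (-0.503906) = 0.  So z_0 = -0.625 is a root, |z_0| = 0.625.
Divide out the factor (1 + 1.6 z) = (1 - z/z0) (since 1/z0 = -1.6):
  P(z) = (1 + 1.6 z)(1 + (-0.95) z + (1.29) z^2)
  [check: z-coef -0.95 - (-1.6) = 0.65; z^2-coef 1.29 - (-1.6)(-0.95) = -0.23; z^3-coef -(-1.6)(1.29) = 2.064.]
Remaining roots from the quadratic factor 1 + (-0.95) z + (1.29) z^2:
  Set 1 + (-0.95) z + (1.29) z^2 = 0, i.e. a z^2 + b z + c = 0 with a = 1.29, b = -0.95, c = 1.
  Discriminant D = b^2 - 4ac = (-0.95)^2 - 4*(1.29)*1 = 0.9025 - (5.16) = -4.2575.
  D < 0, so the roots are the complex-conjugate pair z = (-b +/- i sqrt(-D)) / (2a) = 0.3682 +/- 0.7998i.
  For a conjugate pair |z|^2 = z * conj(z) = (product of roots) = c/a = 1/(1.29) = 0.775194, so |z| = sqrt(0.775194) = 0.8805 for both roots.
Moduli of all roots: 0.6250, 0.8805, 0.8805.
All moduli strictly greater than 1? No.
Verdict: Not stationary.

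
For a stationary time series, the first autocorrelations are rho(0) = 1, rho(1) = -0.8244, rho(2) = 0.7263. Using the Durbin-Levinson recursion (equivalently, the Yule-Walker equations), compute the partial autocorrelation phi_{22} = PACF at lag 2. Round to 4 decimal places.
\phi_{22} = 0.1457

The PACF at lag k is phi_{kk}, the last component of the solution
to the Yule-Walker system G_k phi = r_k where
  (G_k)_{ij} = rho(|i - j|), (r_k)_i = rho(i), i,j = 1..k.
Equivalently, Durbin-Levinson gives phi_{kk} iteratively:
  phi_{11} = rho(1)
  phi_{kk} = [rho(k) - sum_{j=1..k-1} phi_{k-1,j} rho(k-j)]
            / [1 - sum_{j=1..k-1} phi_{k-1,j} rho(j)],
  phi_{k,j} = phi_{k-1,j} - phi_{kk} phi_{k-1,k-j},  j = 1..k-1.
Step k = 1:
  phi_11 = rho(1) = -0.8244.
Step k = 2:
  phi_22 = [rho(2) - phi_11 rho(1)] / [1 - phi_11 rho(1)] = [0.7263 - (-0.8244)(-0.8244)] / [1 - (-0.8244)(-0.8244)]
         = 0.04666464 / 0.32036464 = 0.1457.
Therefore phi_{22} = 0.1457.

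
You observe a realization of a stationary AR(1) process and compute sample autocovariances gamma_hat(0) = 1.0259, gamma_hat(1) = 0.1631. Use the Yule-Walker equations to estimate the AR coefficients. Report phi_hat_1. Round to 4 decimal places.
\hat\phi_{1} = 0.1590

The Yule-Walker equations for an AR(p) process read, in matrix form,
  Gamma_p phi = r_p,   with   (Gamma_p)_{ij} = gamma(|i - j|),
                       (r_p)_i = gamma(i),   i,j = 1..p.
Substitute the sample gammas (Toeplitz matrix and right-hand side of size 1):
  Gamma_p = [[1.0259]]
  r_p     = [0.1631]
With p = 1 this is the single equation gamma(0) phi_1 = gamma(1):
  phi_hat_1 = gamma(1) / gamma(0) = 0.1631 / 1.0259 = 0.1590.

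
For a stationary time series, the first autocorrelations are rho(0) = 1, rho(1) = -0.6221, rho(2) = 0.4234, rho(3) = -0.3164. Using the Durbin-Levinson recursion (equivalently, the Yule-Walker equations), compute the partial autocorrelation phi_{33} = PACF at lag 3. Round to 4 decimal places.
\phi_{33} = -0.0519

The PACF at lag k is phi_{kk}, the last component of the solution
to the Yule-Walker system G_k phi = r_k where
  (G_k)_{ij} = rho(|i - j|), (r_k)_i = rho(i), i,j = 1..k.
Equivalently, Durbin-Levinson gives phi_{kk} iteratively:
  phi_{11} = rho(1)
  phi_{kk} = [rho(k) - sum_{j=1..k-1} phi_{k-1,j} rho(k-j)]
            / [1 - sum_{j=1..k-1} phi_{k-1,j} rho(j)],
  phi_{k,j} = phi_{k-1,j} - phi_{kk} phi_{k-1,k-j},  j = 1..k-1.
Step k = 1:
  phi_11 = rho(1) = -0.6221.
Step k = 2:
  phi_22 = [rho(2) - phi_11 rho(1)] / [1 - phi_11 rho(1)] = [0.4234 - (-0.6221)(-0.6221)] / [1 - (-0.6221)(-0.6221)]
         = 0.03639159 / 0.61299159 = 0.059367.
  Update: phi_21 = phi_11 - phi_22 phi_11 = -0.6221 - (0.059367)(-0.6221) = -0.585168.
Step k = 3:
  phi_33 = [rho(3) - phi_21 rho(2) - phi_22 rho(1)] / [1 - phi_21 rho(1) - phi_22 rho(2)]
    numerator   = -0.3164 - (-0.585168)(0.4234) - (0.059367)(-0.6221) = -0.03170768
    denominator = 1 - (-0.585168)(-0.6221) - (0.059367)(0.4234) = 0.61083112
  phi_33 = -0.03170768 / 0.61083112 = -0.0519.
Therefore phi_{33} = -0.0519.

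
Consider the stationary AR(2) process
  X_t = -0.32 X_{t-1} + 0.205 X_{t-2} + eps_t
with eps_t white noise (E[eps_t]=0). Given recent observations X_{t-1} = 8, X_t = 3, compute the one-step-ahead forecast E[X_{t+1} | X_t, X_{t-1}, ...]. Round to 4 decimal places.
E[X_{t+1} \mid \mathcal F_t] = 0.6800

For an AR(p) model X_t = c + sum_i phi_i X_{t-i} + eps_t, the
one-step-ahead conditional mean is
  E[X_{t+1} | X_t, ...] = c + sum_i phi_i X_{t+1-i}.
Substitute known values:
  E[X_{t+1} | ...] = (-0.32) * (3) + (0.205) * (8)
                   = 0.6800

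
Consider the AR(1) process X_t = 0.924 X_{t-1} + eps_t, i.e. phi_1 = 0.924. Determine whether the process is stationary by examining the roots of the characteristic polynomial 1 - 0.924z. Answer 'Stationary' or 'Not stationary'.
\text{Stationary}

The AR(p) characteristic polynomial is P(z) = 1 - 0.924z.
Stationarity requires all roots to lie outside the unit circle, i.e. |z| > 1 for every root.
This is linear in z: 1 + (-0.924) z = 0  =>  z = -1/(-0.924) = 1.082251,  |z| = 1.082251.
Moduli of all roots: 1.0823.
All moduli strictly greater than 1? Yes.
Verdict: Stationary.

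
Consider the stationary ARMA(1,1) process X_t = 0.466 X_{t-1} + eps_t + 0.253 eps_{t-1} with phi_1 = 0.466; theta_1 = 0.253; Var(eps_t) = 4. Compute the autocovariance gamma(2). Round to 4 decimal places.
\gamma(2) = 1.9138

Multiply the model equation by X_{t-k} and take expectations. With theta_0 = psi_0 = 1 and psi_j the MA(infinity) weights, this gives
  gamma(k) - sum_i phi_i gamma(k-i) = c_k,
  c_k = sigma^2 * sum_{j=k..q} theta_j psi_{j-k}   (c_k = 0 for k > q),
using gamma(-m) = gamma(m).
psi-weights needed (psi_j = theta_j + sum_i phi_i psi_{j-i}):
  psi_1 = theta_1 + phi_1 = 0.253 + (0.466) = 0.719
Right-hand sides:
  c_0 = sigma^2 (1 + theta_1 psi_1) = 4 * (1 + (0.253)(0.719)) = 4 * 1.181907 = 4.727628
  c_1 = sigma^2 theta_1 = 4 * (0.253) = 1.012
  c_2 = 0
Equations for k = 0 and k = 1 (AR order 1):
  gamma(0) = phi_1 gamma(1) + c_0
  gamma(1) = phi_1 gamma(0) + c_1
Substituting the second into the first: gamma(0) (1 - phi_1^2) = c_0 + phi_1 c_1, so
  gamma(0) = (c_0 + phi_1 c_1) / (1 - phi_1^2) = (4.727628 + (0.466)(1.012)) / (1 - (0.466)^2) = 5.19922 / 0.782844 = 6.641451.
  gamma(1) = phi_1 gamma(0) + c_1 = (0.466)(6.641451) + (1.012) = 4.106916.
For k = 2 (> q): gamma(2) = phi_1 gamma(1) = (0.466)(4.106916) = 1.913823.
Therefore gamma(2) = 1.9138 (to 4 decimal places).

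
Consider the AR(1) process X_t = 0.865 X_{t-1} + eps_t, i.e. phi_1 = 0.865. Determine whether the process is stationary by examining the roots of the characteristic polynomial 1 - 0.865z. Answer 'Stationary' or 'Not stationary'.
\text{Stationary}

The AR(p) characteristic polynomial is P(z) = 1 - 0.865z.
Stationarity requires all roots to lie outside the unit circle, i.e. |z| > 1 for every root.
This is linear in z: 1 + (-0.865) z = 0  =>  z = -1/(-0.865) = 1.156069,  |z| = 1.156069.
Moduli of all roots: 1.1561.
All moduli strictly greater than 1? Yes.
Verdict: Stationary.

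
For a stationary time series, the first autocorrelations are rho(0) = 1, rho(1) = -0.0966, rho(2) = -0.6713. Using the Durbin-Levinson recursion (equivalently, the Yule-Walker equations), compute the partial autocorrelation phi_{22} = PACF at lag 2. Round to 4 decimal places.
\phi_{22} = -0.6870

The PACF at lag k is phi_{kk}, the last component of the solution
to the Yule-Walker system G_k phi = r_k where
  (G_k)_{ij} = rho(|i - j|), (r_k)_i = rho(i), i,j = 1..k.
Equivalently, Durbin-Levinson gives phi_{kk} iteratively:
  phi_{11} = rho(1)
  phi_{kk} = [rho(k) - sum_{j=1..k-1} phi_{k-1,j} rho(k-j)]
            / [1 - sum_{j=1..k-1} phi_{k-1,j} rho(j)],
  phi_{k,j} = phi_{k-1,j} - phi_{kk} phi_{k-1,k-j},  j = 1..k-1.
Step k = 1:
  phi_11 = rho(1) = -0.0966.
Step k = 2:
  phi_22 = [rho(2) - phi_11 rho(1)] / [1 - phi_11 rho(1)] = [-0.6713 - (-0.0966)(-0.0966)] / [1 - (-0.0966)(-0.0966)]
         = -0.68063156 / 0.99066844 = -0.687.
Therefore phi_{22} = -0.6870.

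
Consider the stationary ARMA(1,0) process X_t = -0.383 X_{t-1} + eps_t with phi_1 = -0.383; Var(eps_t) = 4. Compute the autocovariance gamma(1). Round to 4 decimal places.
\gamma(1) = -1.7954

Multiply the model equation by X_{t-k} and take expectations. With theta_0 = psi_0 = 1 and psi_j the MA(infinity) weights, this gives
  gamma(k) - sum_i phi_i gamma(k-i) = c_k,
  c_k = sigma^2 * sum_{j=k..q} theta_j psi_{j-k}   (c_k = 0 for k > q),
using gamma(-m) = gamma(m).
Pure AR (q = 0): c_0 = sigma^2 = 4, c_k = 0 for k >= 1.
Equations for k = 0 and k = 1 (AR order 1):
  gamma(0) = phi_1 gamma(1) + c_0
  gamma(1) = phi_1 gamma(0) + c_1
Substituting the second into the first: gamma(0) (1 - phi_1^2) = c_0 + phi_1 c_1, so
  gamma(0) = c_0 / (1 - phi_1^2) = 4 / (1 - (-0.383)^2) = 4 / 0.853311 = 4.687623.
  gamma(1) = phi_1 gamma(0) = (-0.383)(4.687623) = -1.795359.
Therefore gamma(1) = -1.7954 (to 4 decimal places).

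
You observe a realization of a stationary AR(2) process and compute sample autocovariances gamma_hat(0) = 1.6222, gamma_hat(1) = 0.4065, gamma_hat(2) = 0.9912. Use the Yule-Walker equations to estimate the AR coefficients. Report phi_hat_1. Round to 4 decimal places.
\hat\phi_{1} = 0.1040

The Yule-Walker equations for an AR(p) process read, in matrix form,
  Gamma_p phi = r_p,   with   (Gamma_p)_{ij} = gamma(|i - j|),
                       (r_p)_i = gamma(i),   i,j = 1..p.
Substitute the sample gammas (Toeplitz matrix and right-hand side of size 2):
  Gamma_p = [[1.6222, 0.4065], [0.4065, 1.6222]]
  r_p     = [0.4065, 0.9912]
Written out:
  1.6222 phi_1 + 0.4065 phi_2 = 0.4065
  0.4065 phi_1 + 1.6222 phi_2 = 0.9912
Solve by Cramer's rule:
  det = gamma(0)^2 - gamma(1)^2 = (1.6222)^2 - (0.4065)^2 = 2.63153284 - 0.16524225 = 2.46629059
  phi_hat_1 = [gamma(1) gamma(0) - gamma(1) gamma(2)] / det = [(0.4065)(1.6222) - (0.4065)(0.9912)] / 2.46629059 = 0.2565015 / 2.46629059 = 0.104
  phi_hat_2 = [gamma(0) gamma(2) - gamma(1)^2] / det = [(1.6222)(0.9912) - (0.4065)^2] / 2.46629059 = 1.44268239 / 2.46629059 = 0.585
So phi_hat = [0.1040, 0.5850].
Therefore phi_hat_1 = 0.1040.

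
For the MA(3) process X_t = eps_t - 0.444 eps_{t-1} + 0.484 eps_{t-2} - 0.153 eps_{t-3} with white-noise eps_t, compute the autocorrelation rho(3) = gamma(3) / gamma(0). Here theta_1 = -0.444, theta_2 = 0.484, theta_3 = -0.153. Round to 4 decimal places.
\rho(3) = -0.1052

For an MA(q) process with theta_0 = 1, the autocovariance is
  gamma(k) = sigma^2 * sum_{i=0..q-k} theta_i * theta_{i+k},
and rho(k) = gamma(k) / gamma(0). Sigma^2 cancels.
  numerator   = (1)*(-0.153) = -0.153.
  denominator = (1)^2 + (-0.444)^2 + (0.484)^2 + (-0.153)^2 = 1.454801.
  rho(3) = -0.153 / 1.454801 = -0.1052.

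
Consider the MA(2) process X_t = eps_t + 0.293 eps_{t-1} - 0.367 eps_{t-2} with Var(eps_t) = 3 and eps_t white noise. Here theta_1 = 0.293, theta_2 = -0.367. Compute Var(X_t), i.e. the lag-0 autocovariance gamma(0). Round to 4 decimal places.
\gamma(0) = 3.6616

For an MA(q) process X_t = eps_t + sum_i theta_i eps_{t-i} with
Var(eps_t) = sigma^2, the variance is
  gamma(0) = sigma^2 * (1 + sum_i theta_i^2).
  sum_i theta_i^2 = (0.293)^2 + (-0.367)^2 = 0.085849 + 0.134689 = 0.220538.
  gamma(0) = 3 * (1 + 0.220538) = 3 * 1.220538 = 3.661614, which rounds to 3.6616.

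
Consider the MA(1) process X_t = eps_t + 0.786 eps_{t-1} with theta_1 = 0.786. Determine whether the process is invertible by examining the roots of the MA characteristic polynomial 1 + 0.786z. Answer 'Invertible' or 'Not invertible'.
\text{Invertible}

The MA(q) characteristic polynomial is P(z) = 1 + 0.786z.
Invertibility requires all roots to lie outside the unit circle, i.e. |z| > 1 for every root.
This is linear in z: 1 + (0.786) z = 0  =>  z = -1/(0.786) = -1.272265,  |z| = 1.272265.
Moduli of all roots: 1.2723.
All moduli strictly greater than 1? Yes.
Verdict: Invertible.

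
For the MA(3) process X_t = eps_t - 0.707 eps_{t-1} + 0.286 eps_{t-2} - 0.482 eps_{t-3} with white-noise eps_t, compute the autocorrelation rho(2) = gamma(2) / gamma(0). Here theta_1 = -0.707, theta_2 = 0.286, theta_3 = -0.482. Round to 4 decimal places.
\rho(2) = 0.3455

For an MA(q) process with theta_0 = 1, the autocovariance is
  gamma(k) = sigma^2 * sum_{i=0..q-k} theta_i * theta_{i+k},
and rho(k) = gamma(k) / gamma(0). Sigma^2 cancels.
  numerator   = (1)*(0.286) + (-0.707)*(-0.482) = 0.626774.
  denominator = (1)^2 + (-0.707)^2 + (0.286)^2 + (-0.482)^2 = 1.813969.
  rho(2) = 0.626774 / 1.813969 = 0.3455.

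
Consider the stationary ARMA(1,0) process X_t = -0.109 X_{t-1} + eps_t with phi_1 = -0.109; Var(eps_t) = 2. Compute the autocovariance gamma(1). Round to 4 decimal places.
\gamma(1) = -0.2206

Multiply the model equation by X_{t-k} and take expectations. With theta_0 = psi_0 = 1 and psi_j the MA(infinity) weights, this gives
  gamma(k) - sum_i phi_i gamma(k-i) = c_k,
  c_k = sigma^2 * sum_{j=k..q} theta_j psi_{j-k}   (c_k = 0 for k > q),
using gamma(-m) = gamma(m).
Pure AR (q = 0): c_0 = sigma^2 = 2, c_k = 0 for k >= 1.
Equations for k = 0 and k = 1 (AR order 1):
  gamma(0) = phi_1 gamma(1) + c_0
  gamma(1) = phi_1 gamma(0) + c_1
Substituting the second into the first: gamma(0) (1 - phi_1^2) = c_0 + phi_1 c_1, so
  gamma(0) = c_0 / (1 - phi_1^2) = 2 / (1 - (-0.109)^2) = 2 / 0.988119 = 2.024048.
  gamma(1) = phi_1 gamma(0) = (-0.109)(2.024048) = -0.220621.
Therefore gamma(1) = -0.2206 (to 4 decimal places).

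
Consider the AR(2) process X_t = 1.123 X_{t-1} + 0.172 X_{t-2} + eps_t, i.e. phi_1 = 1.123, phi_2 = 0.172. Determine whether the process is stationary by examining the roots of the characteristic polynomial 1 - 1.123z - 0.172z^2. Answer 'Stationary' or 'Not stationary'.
\text{Not stationary}

The AR(p) characteristic polynomial is P(z) = 1 - 1.123z - 0.172z^2.
Stationarity requires all roots to lie outside the unit circle, i.e. |z| > 1 for every root.
Set 1 + (-1.123) z + (-0.172) z^2 = 0, i.e. a z^2 + b z + c = 0 with a = -0.172, b = -1.123, c = 1.
Discriminant D = b^2 - 4ac = (-1.123)^2 - 4*(-0.172)*1 = 1.261129 - (-0.688) = 1.949129.
D >= 0, so the roots are real: z = (-b +/- sqrt(D)) / (2a) = (1.123 +/- 1.396112) / (-0.344).
  z_1 = (1.123 + 1.396112) / (-0.344) = -7.323,   |z_1| = 7.323.
  z_2 = (1.123 - 1.396112) / (-0.344) = 0.7939,   |z_2| = 0.7939.
Moduli of all roots: 7.3230, 0.7939.
All moduli strictly greater than 1? No.
Verdict: Not stationary.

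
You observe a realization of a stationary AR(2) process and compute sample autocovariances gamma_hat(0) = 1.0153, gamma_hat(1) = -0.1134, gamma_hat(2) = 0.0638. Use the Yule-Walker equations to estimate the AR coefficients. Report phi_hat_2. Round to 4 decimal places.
\hat\phi_{2} = 0.0510

The Yule-Walker equations for an AR(p) process read, in matrix form,
  Gamma_p phi = r_p,   with   (Gamma_p)_{ij} = gamma(|i - j|),
                       (r_p)_i = gamma(i),   i,j = 1..p.
Substitute the sample gammas (Toeplitz matrix and right-hand side of size 2):
  Gamma_p = [[1.0153, -0.1134], [-0.1134, 1.0153]]
  r_p     = [-0.1134, 0.0638]
Written out:
  1.0153 phi_1 - 0.1134 phi_2 = -0.1134
  -0.1134 phi_1 + 1.0153 phi_2 = 0.0638
Solve by Cramer's rule:
  det = gamma(0)^2 - gamma(1)^2 = (1.0153)^2 - (-0.1134)^2 = 1.03083409 - 0.01285956 = 1.01797453
  phi_hat_1 = [gamma(1) gamma(0) - gamma(1) gamma(2)] / det = [(-0.1134)(1.0153) - (-0.1134)(0.0638)] / 1.01797453 = -0.1079001 / 1.01797453 = -0.106
  phi_hat_2 = [gamma(0) gamma(2) - gamma(1)^2] / det = [(1.0153)(0.0638) - (-0.1134)^2] / 1.01797453 = 0.05191658 / 1.01797453 = 0.051
So phi_hat = [-0.1060, 0.0510].
Therefore phi_hat_2 = 0.0510.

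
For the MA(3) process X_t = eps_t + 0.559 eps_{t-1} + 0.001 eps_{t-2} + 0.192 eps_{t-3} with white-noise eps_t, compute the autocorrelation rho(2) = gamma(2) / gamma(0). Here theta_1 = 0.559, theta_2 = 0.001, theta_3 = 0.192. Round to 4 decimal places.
\rho(2) = 0.0803

For an MA(q) process with theta_0 = 1, the autocovariance is
  gamma(k) = sigma^2 * sum_{i=0..q-k} theta_i * theta_{i+k},
and rho(k) = gamma(k) / gamma(0). Sigma^2 cancels.
  numerator   = (1)*(0.001) + (0.559)*(0.192) = 0.108328.
  denominator = (1)^2 + (0.559)^2 + (0.001)^2 + (0.192)^2 = 1.349346.
  rho(2) = 0.108328 / 1.349346 = 0.0803.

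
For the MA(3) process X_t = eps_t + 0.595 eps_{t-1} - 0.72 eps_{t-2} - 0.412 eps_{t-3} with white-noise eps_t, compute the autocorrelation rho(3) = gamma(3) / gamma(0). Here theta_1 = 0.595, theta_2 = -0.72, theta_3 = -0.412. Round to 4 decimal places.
\rho(3) = -0.2017

For an MA(q) process with theta_0 = 1, the autocovariance is
  gamma(k) = sigma^2 * sum_{i=0..q-k} theta_i * theta_{i+k},
and rho(k) = gamma(k) / gamma(0). Sigma^2 cancels.
  numerator   = (1)*(-0.412) = -0.412.
  denominator = (1)^2 + (0.595)^2 + (-0.72)^2 + (-0.412)^2 = 2.042169.
  rho(3) = -0.412 / 2.042169 = -0.2017.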